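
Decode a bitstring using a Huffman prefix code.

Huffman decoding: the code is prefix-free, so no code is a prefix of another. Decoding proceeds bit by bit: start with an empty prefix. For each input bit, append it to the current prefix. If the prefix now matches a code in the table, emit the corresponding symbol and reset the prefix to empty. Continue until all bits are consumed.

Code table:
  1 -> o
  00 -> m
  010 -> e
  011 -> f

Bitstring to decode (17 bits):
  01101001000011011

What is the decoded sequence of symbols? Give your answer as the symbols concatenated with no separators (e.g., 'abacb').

Answer: feemff

Derivation:
Bit 0: prefix='0' (no match yet)
Bit 1: prefix='01' (no match yet)
Bit 2: prefix='011' -> emit 'f', reset
Bit 3: prefix='0' (no match yet)
Bit 4: prefix='01' (no match yet)
Bit 5: prefix='010' -> emit 'e', reset
Bit 6: prefix='0' (no match yet)
Bit 7: prefix='01' (no match yet)
Bit 8: prefix='010' -> emit 'e', reset
Bit 9: prefix='0' (no match yet)
Bit 10: prefix='00' -> emit 'm', reset
Bit 11: prefix='0' (no match yet)
Bit 12: prefix='01' (no match yet)
Bit 13: prefix='011' -> emit 'f', reset
Bit 14: prefix='0' (no match yet)
Bit 15: prefix='01' (no match yet)
Bit 16: prefix='011' -> emit 'f', reset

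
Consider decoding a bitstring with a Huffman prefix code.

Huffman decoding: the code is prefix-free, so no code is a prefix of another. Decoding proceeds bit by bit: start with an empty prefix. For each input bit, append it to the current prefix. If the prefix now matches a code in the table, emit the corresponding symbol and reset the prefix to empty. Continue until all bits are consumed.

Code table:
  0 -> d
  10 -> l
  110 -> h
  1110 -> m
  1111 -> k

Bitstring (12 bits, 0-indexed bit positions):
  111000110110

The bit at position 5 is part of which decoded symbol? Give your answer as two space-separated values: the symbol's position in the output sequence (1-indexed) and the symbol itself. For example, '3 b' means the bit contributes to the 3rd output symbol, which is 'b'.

Bit 0: prefix='1' (no match yet)
Bit 1: prefix='11' (no match yet)
Bit 2: prefix='111' (no match yet)
Bit 3: prefix='1110' -> emit 'm', reset
Bit 4: prefix='0' -> emit 'd', reset
Bit 5: prefix='0' -> emit 'd', reset
Bit 6: prefix='1' (no match yet)
Bit 7: prefix='11' (no match yet)
Bit 8: prefix='110' -> emit 'h', reset
Bit 9: prefix='1' (no match yet)

Answer: 3 d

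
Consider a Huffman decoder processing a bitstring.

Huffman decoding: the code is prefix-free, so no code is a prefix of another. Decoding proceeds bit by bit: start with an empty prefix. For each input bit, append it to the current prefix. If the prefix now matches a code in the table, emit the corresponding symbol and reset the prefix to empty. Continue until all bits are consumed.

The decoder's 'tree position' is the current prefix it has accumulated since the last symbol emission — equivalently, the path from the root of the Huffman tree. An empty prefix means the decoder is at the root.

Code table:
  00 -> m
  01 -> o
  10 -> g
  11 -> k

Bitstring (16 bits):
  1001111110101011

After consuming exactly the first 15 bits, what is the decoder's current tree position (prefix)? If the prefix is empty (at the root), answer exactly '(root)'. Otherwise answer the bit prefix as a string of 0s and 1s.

Answer: 1

Derivation:
Bit 0: prefix='1' (no match yet)
Bit 1: prefix='10' -> emit 'g', reset
Bit 2: prefix='0' (no match yet)
Bit 3: prefix='01' -> emit 'o', reset
Bit 4: prefix='1' (no match yet)
Bit 5: prefix='11' -> emit 'k', reset
Bit 6: prefix='1' (no match yet)
Bit 7: prefix='11' -> emit 'k', reset
Bit 8: prefix='1' (no match yet)
Bit 9: prefix='10' -> emit 'g', reset
Bit 10: prefix='1' (no match yet)
Bit 11: prefix='10' -> emit 'g', reset
Bit 12: prefix='1' (no match yet)
Bit 13: prefix='10' -> emit 'g', reset
Bit 14: prefix='1' (no match yet)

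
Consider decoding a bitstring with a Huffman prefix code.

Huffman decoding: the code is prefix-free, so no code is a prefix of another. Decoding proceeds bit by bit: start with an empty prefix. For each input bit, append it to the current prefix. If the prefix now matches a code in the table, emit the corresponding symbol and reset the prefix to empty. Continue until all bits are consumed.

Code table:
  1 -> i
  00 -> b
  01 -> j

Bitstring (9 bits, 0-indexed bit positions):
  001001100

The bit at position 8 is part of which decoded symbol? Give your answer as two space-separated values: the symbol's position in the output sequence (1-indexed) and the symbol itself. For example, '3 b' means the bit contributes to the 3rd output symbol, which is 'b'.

Answer: 6 b

Derivation:
Bit 0: prefix='0' (no match yet)
Bit 1: prefix='00' -> emit 'b', reset
Bit 2: prefix='1' -> emit 'i', reset
Bit 3: prefix='0' (no match yet)
Bit 4: prefix='00' -> emit 'b', reset
Bit 5: prefix='1' -> emit 'i', reset
Bit 6: prefix='1' -> emit 'i', reset
Bit 7: prefix='0' (no match yet)
Bit 8: prefix='00' -> emit 'b', reset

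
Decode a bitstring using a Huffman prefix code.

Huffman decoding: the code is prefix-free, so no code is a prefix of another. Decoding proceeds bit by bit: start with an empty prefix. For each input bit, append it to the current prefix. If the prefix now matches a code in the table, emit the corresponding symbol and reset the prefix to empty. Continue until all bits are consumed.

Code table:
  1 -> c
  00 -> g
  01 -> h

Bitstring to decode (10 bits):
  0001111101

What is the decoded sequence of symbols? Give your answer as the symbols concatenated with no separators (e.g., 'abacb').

Bit 0: prefix='0' (no match yet)
Bit 1: prefix='00' -> emit 'g', reset
Bit 2: prefix='0' (no match yet)
Bit 3: prefix='01' -> emit 'h', reset
Bit 4: prefix='1' -> emit 'c', reset
Bit 5: prefix='1' -> emit 'c', reset
Bit 6: prefix='1' -> emit 'c', reset
Bit 7: prefix='1' -> emit 'c', reset
Bit 8: prefix='0' (no match yet)
Bit 9: prefix='01' -> emit 'h', reset

Answer: ghcccch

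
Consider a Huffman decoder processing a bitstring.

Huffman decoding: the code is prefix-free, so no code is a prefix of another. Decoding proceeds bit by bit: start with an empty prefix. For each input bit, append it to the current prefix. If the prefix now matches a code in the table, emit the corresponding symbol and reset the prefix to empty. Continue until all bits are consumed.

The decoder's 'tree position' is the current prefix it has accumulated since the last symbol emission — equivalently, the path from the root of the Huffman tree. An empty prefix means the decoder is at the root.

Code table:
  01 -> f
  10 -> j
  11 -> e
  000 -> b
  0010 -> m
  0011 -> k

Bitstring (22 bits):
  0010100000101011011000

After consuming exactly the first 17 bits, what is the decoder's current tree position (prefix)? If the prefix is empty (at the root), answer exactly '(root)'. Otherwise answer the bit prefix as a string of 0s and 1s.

Answer: (root)

Derivation:
Bit 0: prefix='0' (no match yet)
Bit 1: prefix='00' (no match yet)
Bit 2: prefix='001' (no match yet)
Bit 3: prefix='0010' -> emit 'm', reset
Bit 4: prefix='1' (no match yet)
Bit 5: prefix='10' -> emit 'j', reset
Bit 6: prefix='0' (no match yet)
Bit 7: prefix='00' (no match yet)
Bit 8: prefix='000' -> emit 'b', reset
Bit 9: prefix='0' (no match yet)
Bit 10: prefix='01' -> emit 'f', reset
Bit 11: prefix='0' (no match yet)
Bit 12: prefix='01' -> emit 'f', reset
Bit 13: prefix='0' (no match yet)
Bit 14: prefix='01' -> emit 'f', reset
Bit 15: prefix='1' (no match yet)
Bit 16: prefix='10' -> emit 'j', reset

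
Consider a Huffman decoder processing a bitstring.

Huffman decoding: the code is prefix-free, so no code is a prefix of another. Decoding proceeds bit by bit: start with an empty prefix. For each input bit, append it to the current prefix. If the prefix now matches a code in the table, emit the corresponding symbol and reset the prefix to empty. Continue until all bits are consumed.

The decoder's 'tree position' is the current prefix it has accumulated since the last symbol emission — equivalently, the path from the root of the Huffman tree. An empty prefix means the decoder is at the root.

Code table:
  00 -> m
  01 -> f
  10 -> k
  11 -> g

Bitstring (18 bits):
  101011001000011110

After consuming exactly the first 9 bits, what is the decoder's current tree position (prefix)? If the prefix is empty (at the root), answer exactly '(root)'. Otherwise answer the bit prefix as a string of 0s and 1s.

Bit 0: prefix='1' (no match yet)
Bit 1: prefix='10' -> emit 'k', reset
Bit 2: prefix='1' (no match yet)
Bit 3: prefix='10' -> emit 'k', reset
Bit 4: prefix='1' (no match yet)
Bit 5: prefix='11' -> emit 'g', reset
Bit 6: prefix='0' (no match yet)
Bit 7: prefix='00' -> emit 'm', reset
Bit 8: prefix='1' (no match yet)

Answer: 1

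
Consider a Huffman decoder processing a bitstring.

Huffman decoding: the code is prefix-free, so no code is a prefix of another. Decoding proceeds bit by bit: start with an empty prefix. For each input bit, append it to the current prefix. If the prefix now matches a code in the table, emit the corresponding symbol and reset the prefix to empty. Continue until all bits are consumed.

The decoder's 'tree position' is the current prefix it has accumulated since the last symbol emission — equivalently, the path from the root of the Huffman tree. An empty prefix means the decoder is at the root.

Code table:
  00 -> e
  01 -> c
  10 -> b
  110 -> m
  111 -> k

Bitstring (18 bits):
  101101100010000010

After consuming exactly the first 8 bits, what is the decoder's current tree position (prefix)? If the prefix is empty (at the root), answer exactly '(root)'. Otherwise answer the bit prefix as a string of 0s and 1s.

Answer: (root)

Derivation:
Bit 0: prefix='1' (no match yet)
Bit 1: prefix='10' -> emit 'b', reset
Bit 2: prefix='1' (no match yet)
Bit 3: prefix='11' (no match yet)
Bit 4: prefix='110' -> emit 'm', reset
Bit 5: prefix='1' (no match yet)
Bit 6: prefix='11' (no match yet)
Bit 7: prefix='110' -> emit 'm', reset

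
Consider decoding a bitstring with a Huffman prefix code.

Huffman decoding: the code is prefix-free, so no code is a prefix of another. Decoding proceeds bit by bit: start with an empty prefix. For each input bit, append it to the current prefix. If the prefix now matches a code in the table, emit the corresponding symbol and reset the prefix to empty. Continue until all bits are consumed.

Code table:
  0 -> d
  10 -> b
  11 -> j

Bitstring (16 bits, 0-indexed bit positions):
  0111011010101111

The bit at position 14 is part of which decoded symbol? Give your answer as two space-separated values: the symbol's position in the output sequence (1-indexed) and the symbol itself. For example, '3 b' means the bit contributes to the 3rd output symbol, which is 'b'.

Answer: 9 j

Derivation:
Bit 0: prefix='0' -> emit 'd', reset
Bit 1: prefix='1' (no match yet)
Bit 2: prefix='11' -> emit 'j', reset
Bit 3: prefix='1' (no match yet)
Bit 4: prefix='10' -> emit 'b', reset
Bit 5: prefix='1' (no match yet)
Bit 6: prefix='11' -> emit 'j', reset
Bit 7: prefix='0' -> emit 'd', reset
Bit 8: prefix='1' (no match yet)
Bit 9: prefix='10' -> emit 'b', reset
Bit 10: prefix='1' (no match yet)
Bit 11: prefix='10' -> emit 'b', reset
Bit 12: prefix='1' (no match yet)
Bit 13: prefix='11' -> emit 'j', reset
Bit 14: prefix='1' (no match yet)
Bit 15: prefix='11' -> emit 'j', reset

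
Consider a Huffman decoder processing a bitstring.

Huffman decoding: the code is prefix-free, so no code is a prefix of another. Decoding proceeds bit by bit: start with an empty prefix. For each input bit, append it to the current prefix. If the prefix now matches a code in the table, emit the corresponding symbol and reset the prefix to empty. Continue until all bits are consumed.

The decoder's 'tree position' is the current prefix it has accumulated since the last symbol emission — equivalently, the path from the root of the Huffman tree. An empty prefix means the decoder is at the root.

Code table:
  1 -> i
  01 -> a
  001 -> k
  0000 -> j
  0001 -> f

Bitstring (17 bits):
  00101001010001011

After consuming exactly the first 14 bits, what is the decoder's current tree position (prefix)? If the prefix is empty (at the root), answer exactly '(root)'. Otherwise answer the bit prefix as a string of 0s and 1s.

Answer: (root)

Derivation:
Bit 0: prefix='0' (no match yet)
Bit 1: prefix='00' (no match yet)
Bit 2: prefix='001' -> emit 'k', reset
Bit 3: prefix='0' (no match yet)
Bit 4: prefix='01' -> emit 'a', reset
Bit 5: prefix='0' (no match yet)
Bit 6: prefix='00' (no match yet)
Bit 7: prefix='001' -> emit 'k', reset
Bit 8: prefix='0' (no match yet)
Bit 9: prefix='01' -> emit 'a', reset
Bit 10: prefix='0' (no match yet)
Bit 11: prefix='00' (no match yet)
Bit 12: prefix='000' (no match yet)
Bit 13: prefix='0001' -> emit 'f', reset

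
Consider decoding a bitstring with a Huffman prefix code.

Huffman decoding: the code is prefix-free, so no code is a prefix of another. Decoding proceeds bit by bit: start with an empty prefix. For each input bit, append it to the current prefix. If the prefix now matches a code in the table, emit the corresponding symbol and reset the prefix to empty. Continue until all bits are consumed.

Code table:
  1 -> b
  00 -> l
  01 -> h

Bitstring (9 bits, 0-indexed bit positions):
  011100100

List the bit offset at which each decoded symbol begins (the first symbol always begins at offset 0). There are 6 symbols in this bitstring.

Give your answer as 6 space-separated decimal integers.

Answer: 0 2 3 4 6 7

Derivation:
Bit 0: prefix='0' (no match yet)
Bit 1: prefix='01' -> emit 'h', reset
Bit 2: prefix='1' -> emit 'b', reset
Bit 3: prefix='1' -> emit 'b', reset
Bit 4: prefix='0' (no match yet)
Bit 5: prefix='00' -> emit 'l', reset
Bit 6: prefix='1' -> emit 'b', reset
Bit 7: prefix='0' (no match yet)
Bit 8: prefix='00' -> emit 'l', reset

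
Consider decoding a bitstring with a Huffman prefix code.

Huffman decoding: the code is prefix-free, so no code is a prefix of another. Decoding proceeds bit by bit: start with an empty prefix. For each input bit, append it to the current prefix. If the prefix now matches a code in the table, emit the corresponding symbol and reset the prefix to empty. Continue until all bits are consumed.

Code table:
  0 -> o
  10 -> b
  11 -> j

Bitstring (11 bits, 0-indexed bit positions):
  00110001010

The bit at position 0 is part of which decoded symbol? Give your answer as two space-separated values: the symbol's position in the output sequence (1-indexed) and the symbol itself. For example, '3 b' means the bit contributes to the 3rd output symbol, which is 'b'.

Answer: 1 o

Derivation:
Bit 0: prefix='0' -> emit 'o', reset
Bit 1: prefix='0' -> emit 'o', reset
Bit 2: prefix='1' (no match yet)
Bit 3: prefix='11' -> emit 'j', reset
Bit 4: prefix='0' -> emit 'o', reset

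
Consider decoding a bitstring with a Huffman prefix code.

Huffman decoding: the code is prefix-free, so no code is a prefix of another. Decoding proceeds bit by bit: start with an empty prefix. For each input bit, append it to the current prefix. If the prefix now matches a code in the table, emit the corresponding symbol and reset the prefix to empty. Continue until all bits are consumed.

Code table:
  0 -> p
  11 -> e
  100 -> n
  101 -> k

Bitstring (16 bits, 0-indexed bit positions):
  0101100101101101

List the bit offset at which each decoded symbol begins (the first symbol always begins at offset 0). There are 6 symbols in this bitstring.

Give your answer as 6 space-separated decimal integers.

Bit 0: prefix='0' -> emit 'p', reset
Bit 1: prefix='1' (no match yet)
Bit 2: prefix='10' (no match yet)
Bit 3: prefix='101' -> emit 'k', reset
Bit 4: prefix='1' (no match yet)
Bit 5: prefix='10' (no match yet)
Bit 6: prefix='100' -> emit 'n', reset
Bit 7: prefix='1' (no match yet)
Bit 8: prefix='10' (no match yet)
Bit 9: prefix='101' -> emit 'k', reset
Bit 10: prefix='1' (no match yet)
Bit 11: prefix='10' (no match yet)
Bit 12: prefix='101' -> emit 'k', reset
Bit 13: prefix='1' (no match yet)
Bit 14: prefix='10' (no match yet)
Bit 15: prefix='101' -> emit 'k', reset

Answer: 0 1 4 7 10 13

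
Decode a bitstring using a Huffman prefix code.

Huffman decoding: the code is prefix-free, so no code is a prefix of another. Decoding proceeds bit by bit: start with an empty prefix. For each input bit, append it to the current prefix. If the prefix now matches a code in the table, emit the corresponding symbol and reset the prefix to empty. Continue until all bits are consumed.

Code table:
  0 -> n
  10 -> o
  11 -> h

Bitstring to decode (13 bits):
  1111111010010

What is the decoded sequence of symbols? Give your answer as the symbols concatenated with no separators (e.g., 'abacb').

Answer: hhhoono

Derivation:
Bit 0: prefix='1' (no match yet)
Bit 1: prefix='11' -> emit 'h', reset
Bit 2: prefix='1' (no match yet)
Bit 3: prefix='11' -> emit 'h', reset
Bit 4: prefix='1' (no match yet)
Bit 5: prefix='11' -> emit 'h', reset
Bit 6: prefix='1' (no match yet)
Bit 7: prefix='10' -> emit 'o', reset
Bit 8: prefix='1' (no match yet)
Bit 9: prefix='10' -> emit 'o', reset
Bit 10: prefix='0' -> emit 'n', reset
Bit 11: prefix='1' (no match yet)
Bit 12: prefix='10' -> emit 'o', reset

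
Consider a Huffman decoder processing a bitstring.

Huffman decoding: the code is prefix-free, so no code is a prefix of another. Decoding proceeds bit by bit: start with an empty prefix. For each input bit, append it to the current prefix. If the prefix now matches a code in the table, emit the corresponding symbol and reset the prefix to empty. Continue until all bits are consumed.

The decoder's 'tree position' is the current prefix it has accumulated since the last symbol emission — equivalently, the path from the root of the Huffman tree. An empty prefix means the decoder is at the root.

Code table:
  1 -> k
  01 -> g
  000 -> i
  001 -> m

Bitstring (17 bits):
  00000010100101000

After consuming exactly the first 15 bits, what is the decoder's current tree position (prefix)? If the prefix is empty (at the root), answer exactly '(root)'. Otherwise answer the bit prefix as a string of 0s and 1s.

Answer: 0

Derivation:
Bit 0: prefix='0' (no match yet)
Bit 1: prefix='00' (no match yet)
Bit 2: prefix='000' -> emit 'i', reset
Bit 3: prefix='0' (no match yet)
Bit 4: prefix='00' (no match yet)
Bit 5: prefix='000' -> emit 'i', reset
Bit 6: prefix='1' -> emit 'k', reset
Bit 7: prefix='0' (no match yet)
Bit 8: prefix='01' -> emit 'g', reset
Bit 9: prefix='0' (no match yet)
Bit 10: prefix='00' (no match yet)
Bit 11: prefix='001' -> emit 'm', reset
Bit 12: prefix='0' (no match yet)
Bit 13: prefix='01' -> emit 'g', reset
Bit 14: prefix='0' (no match yet)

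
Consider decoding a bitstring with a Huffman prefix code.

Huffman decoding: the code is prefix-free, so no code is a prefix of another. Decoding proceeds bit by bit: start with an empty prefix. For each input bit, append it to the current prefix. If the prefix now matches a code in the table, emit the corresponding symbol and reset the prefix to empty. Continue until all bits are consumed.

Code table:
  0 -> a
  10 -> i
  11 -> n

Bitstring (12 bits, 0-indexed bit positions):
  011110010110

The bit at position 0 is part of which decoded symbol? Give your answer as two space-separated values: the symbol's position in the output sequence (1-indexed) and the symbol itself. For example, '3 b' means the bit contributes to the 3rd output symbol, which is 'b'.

Answer: 1 a

Derivation:
Bit 0: prefix='0' -> emit 'a', reset
Bit 1: prefix='1' (no match yet)
Bit 2: prefix='11' -> emit 'n', reset
Bit 3: prefix='1' (no match yet)
Bit 4: prefix='11' -> emit 'n', reset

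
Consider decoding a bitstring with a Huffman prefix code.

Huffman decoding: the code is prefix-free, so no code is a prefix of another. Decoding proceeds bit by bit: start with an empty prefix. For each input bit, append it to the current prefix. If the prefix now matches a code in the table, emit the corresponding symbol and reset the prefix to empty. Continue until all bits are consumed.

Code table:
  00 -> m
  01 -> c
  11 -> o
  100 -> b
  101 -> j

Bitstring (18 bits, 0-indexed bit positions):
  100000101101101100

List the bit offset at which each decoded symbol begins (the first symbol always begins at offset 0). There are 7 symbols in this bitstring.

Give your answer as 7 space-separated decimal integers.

Bit 0: prefix='1' (no match yet)
Bit 1: prefix='10' (no match yet)
Bit 2: prefix='100' -> emit 'b', reset
Bit 3: prefix='0' (no match yet)
Bit 4: prefix='00' -> emit 'm', reset
Bit 5: prefix='0' (no match yet)
Bit 6: prefix='01' -> emit 'c', reset
Bit 7: prefix='0' (no match yet)
Bit 8: prefix='01' -> emit 'c', reset
Bit 9: prefix='1' (no match yet)
Bit 10: prefix='10' (no match yet)
Bit 11: prefix='101' -> emit 'j', reset
Bit 12: prefix='1' (no match yet)
Bit 13: prefix='10' (no match yet)
Bit 14: prefix='101' -> emit 'j', reset
Bit 15: prefix='1' (no match yet)
Bit 16: prefix='10' (no match yet)
Bit 17: prefix='100' -> emit 'b', reset

Answer: 0 3 5 7 9 12 15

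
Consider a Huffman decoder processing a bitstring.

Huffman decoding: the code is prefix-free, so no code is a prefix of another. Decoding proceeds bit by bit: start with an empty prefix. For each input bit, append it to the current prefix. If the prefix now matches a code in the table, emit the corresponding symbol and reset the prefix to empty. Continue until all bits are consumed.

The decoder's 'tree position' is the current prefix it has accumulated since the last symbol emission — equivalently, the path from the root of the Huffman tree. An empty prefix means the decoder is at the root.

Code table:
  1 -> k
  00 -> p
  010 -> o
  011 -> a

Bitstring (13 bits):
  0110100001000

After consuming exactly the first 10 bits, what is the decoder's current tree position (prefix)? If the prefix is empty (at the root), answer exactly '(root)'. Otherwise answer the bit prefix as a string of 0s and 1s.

Answer: 01

Derivation:
Bit 0: prefix='0' (no match yet)
Bit 1: prefix='01' (no match yet)
Bit 2: prefix='011' -> emit 'a', reset
Bit 3: prefix='0' (no match yet)
Bit 4: prefix='01' (no match yet)
Bit 5: prefix='010' -> emit 'o', reset
Bit 6: prefix='0' (no match yet)
Bit 7: prefix='00' -> emit 'p', reset
Bit 8: prefix='0' (no match yet)
Bit 9: prefix='01' (no match yet)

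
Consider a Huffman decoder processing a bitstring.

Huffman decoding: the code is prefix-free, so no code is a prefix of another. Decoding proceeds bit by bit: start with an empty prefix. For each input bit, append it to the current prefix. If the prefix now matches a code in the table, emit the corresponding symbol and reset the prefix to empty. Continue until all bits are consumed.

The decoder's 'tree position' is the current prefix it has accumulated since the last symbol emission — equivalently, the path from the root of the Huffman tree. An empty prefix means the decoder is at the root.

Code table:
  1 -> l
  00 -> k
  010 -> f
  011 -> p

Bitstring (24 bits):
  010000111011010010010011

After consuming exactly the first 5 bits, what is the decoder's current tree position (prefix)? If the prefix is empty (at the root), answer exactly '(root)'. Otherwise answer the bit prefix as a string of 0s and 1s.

Bit 0: prefix='0' (no match yet)
Bit 1: prefix='01' (no match yet)
Bit 2: prefix='010' -> emit 'f', reset
Bit 3: prefix='0' (no match yet)
Bit 4: prefix='00' -> emit 'k', reset

Answer: (root)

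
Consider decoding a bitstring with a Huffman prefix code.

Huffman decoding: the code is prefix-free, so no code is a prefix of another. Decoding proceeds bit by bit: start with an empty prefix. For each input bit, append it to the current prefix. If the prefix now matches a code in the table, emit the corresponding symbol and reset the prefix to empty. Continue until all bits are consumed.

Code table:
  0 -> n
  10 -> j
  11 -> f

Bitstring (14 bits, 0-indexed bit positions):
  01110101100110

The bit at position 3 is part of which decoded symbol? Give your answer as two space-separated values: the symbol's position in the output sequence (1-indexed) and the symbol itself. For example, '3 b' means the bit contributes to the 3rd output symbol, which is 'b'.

Bit 0: prefix='0' -> emit 'n', reset
Bit 1: prefix='1' (no match yet)
Bit 2: prefix='11' -> emit 'f', reset
Bit 3: prefix='1' (no match yet)
Bit 4: prefix='10' -> emit 'j', reset
Bit 5: prefix='1' (no match yet)
Bit 6: prefix='10' -> emit 'j', reset
Bit 7: prefix='1' (no match yet)

Answer: 3 j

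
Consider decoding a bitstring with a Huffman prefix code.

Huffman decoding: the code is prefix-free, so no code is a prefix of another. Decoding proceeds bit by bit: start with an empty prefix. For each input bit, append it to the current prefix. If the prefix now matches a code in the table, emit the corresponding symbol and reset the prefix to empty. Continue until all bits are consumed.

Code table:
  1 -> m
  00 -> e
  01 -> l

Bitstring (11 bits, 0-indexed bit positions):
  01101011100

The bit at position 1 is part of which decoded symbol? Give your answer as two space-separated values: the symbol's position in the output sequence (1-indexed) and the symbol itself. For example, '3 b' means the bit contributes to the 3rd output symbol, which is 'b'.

Answer: 1 l

Derivation:
Bit 0: prefix='0' (no match yet)
Bit 1: prefix='01' -> emit 'l', reset
Bit 2: prefix='1' -> emit 'm', reset
Bit 3: prefix='0' (no match yet)
Bit 4: prefix='01' -> emit 'l', reset
Bit 5: prefix='0' (no match yet)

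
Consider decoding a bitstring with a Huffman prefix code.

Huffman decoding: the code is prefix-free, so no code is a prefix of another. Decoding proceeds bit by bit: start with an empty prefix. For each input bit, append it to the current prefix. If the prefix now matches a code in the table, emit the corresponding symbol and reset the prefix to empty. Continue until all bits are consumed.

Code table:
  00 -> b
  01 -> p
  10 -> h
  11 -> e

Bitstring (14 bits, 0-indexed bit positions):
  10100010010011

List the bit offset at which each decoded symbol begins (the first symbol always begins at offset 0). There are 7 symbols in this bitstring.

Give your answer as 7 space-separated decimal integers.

Answer: 0 2 4 6 8 10 12

Derivation:
Bit 0: prefix='1' (no match yet)
Bit 1: prefix='10' -> emit 'h', reset
Bit 2: prefix='1' (no match yet)
Bit 3: prefix='10' -> emit 'h', reset
Bit 4: prefix='0' (no match yet)
Bit 5: prefix='00' -> emit 'b', reset
Bit 6: prefix='1' (no match yet)
Bit 7: prefix='10' -> emit 'h', reset
Bit 8: prefix='0' (no match yet)
Bit 9: prefix='01' -> emit 'p', reset
Bit 10: prefix='0' (no match yet)
Bit 11: prefix='00' -> emit 'b', reset
Bit 12: prefix='1' (no match yet)
Bit 13: prefix='11' -> emit 'e', reset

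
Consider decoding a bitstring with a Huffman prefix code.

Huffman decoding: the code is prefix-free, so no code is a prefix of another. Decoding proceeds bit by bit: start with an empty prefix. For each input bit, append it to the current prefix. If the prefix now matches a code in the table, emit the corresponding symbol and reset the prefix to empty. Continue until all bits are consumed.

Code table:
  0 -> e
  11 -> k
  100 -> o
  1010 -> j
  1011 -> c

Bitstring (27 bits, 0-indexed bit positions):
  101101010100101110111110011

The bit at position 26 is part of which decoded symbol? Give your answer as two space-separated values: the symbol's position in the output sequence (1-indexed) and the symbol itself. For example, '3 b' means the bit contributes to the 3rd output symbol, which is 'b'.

Bit 0: prefix='1' (no match yet)
Bit 1: prefix='10' (no match yet)
Bit 2: prefix='101' (no match yet)
Bit 3: prefix='1011' -> emit 'c', reset
Bit 4: prefix='0' -> emit 'e', reset
Bit 5: prefix='1' (no match yet)
Bit 6: prefix='10' (no match yet)
Bit 7: prefix='101' (no match yet)
Bit 8: prefix='1010' -> emit 'j', reset
Bit 9: prefix='1' (no match yet)
Bit 10: prefix='10' (no match yet)
Bit 11: prefix='100' -> emit 'o', reset
Bit 12: prefix='1' (no match yet)
Bit 13: prefix='10' (no match yet)
Bit 14: prefix='101' (no match yet)
Bit 15: prefix='1011' -> emit 'c', reset
Bit 16: prefix='1' (no match yet)
Bit 17: prefix='10' (no match yet)
Bit 18: prefix='101' (no match yet)
Bit 19: prefix='1011' -> emit 'c', reset
Bit 20: prefix='1' (no match yet)
Bit 21: prefix='11' -> emit 'k', reset
Bit 22: prefix='1' (no match yet)
Bit 23: prefix='10' (no match yet)
Bit 24: prefix='100' -> emit 'o', reset
Bit 25: prefix='1' (no match yet)
Bit 26: prefix='11' -> emit 'k', reset

Answer: 9 k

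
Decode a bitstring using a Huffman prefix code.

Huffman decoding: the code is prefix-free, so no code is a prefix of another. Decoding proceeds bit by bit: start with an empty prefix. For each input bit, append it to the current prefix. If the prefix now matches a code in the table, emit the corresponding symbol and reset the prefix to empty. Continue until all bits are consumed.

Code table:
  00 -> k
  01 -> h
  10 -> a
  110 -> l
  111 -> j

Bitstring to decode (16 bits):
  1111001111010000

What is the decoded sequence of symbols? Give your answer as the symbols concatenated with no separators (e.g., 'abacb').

Bit 0: prefix='1' (no match yet)
Bit 1: prefix='11' (no match yet)
Bit 2: prefix='111' -> emit 'j', reset
Bit 3: prefix='1' (no match yet)
Bit 4: prefix='10' -> emit 'a', reset
Bit 5: prefix='0' (no match yet)
Bit 6: prefix='01' -> emit 'h', reset
Bit 7: prefix='1' (no match yet)
Bit 8: prefix='11' (no match yet)
Bit 9: prefix='111' -> emit 'j', reset
Bit 10: prefix='0' (no match yet)
Bit 11: prefix='01' -> emit 'h', reset
Bit 12: prefix='0' (no match yet)
Bit 13: prefix='00' -> emit 'k', reset
Bit 14: prefix='0' (no match yet)
Bit 15: prefix='00' -> emit 'k', reset

Answer: jahjhkk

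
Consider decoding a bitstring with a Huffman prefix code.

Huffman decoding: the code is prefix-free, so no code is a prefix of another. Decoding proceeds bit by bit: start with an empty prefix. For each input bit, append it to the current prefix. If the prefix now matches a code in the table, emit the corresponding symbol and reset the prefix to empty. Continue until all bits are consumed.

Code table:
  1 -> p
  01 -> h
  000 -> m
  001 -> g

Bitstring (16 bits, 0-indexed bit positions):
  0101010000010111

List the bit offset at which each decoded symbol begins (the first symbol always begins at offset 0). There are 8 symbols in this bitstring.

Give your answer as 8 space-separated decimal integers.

Answer: 0 2 4 6 9 12 14 15

Derivation:
Bit 0: prefix='0' (no match yet)
Bit 1: prefix='01' -> emit 'h', reset
Bit 2: prefix='0' (no match yet)
Bit 3: prefix='01' -> emit 'h', reset
Bit 4: prefix='0' (no match yet)
Bit 5: prefix='01' -> emit 'h', reset
Bit 6: prefix='0' (no match yet)
Bit 7: prefix='00' (no match yet)
Bit 8: prefix='000' -> emit 'm', reset
Bit 9: prefix='0' (no match yet)
Bit 10: prefix='00' (no match yet)
Bit 11: prefix='001' -> emit 'g', reset
Bit 12: prefix='0' (no match yet)
Bit 13: prefix='01' -> emit 'h', reset
Bit 14: prefix='1' -> emit 'p', reset
Bit 15: prefix='1' -> emit 'p', reset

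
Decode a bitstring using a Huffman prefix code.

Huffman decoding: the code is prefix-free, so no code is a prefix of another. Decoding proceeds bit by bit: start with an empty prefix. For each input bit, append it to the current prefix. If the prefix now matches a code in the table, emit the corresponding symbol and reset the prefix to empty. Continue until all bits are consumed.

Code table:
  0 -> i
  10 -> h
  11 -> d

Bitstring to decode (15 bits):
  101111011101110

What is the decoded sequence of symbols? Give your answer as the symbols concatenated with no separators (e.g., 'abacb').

Bit 0: prefix='1' (no match yet)
Bit 1: prefix='10' -> emit 'h', reset
Bit 2: prefix='1' (no match yet)
Bit 3: prefix='11' -> emit 'd', reset
Bit 4: prefix='1' (no match yet)
Bit 5: prefix='11' -> emit 'd', reset
Bit 6: prefix='0' -> emit 'i', reset
Bit 7: prefix='1' (no match yet)
Bit 8: prefix='11' -> emit 'd', reset
Bit 9: prefix='1' (no match yet)
Bit 10: prefix='10' -> emit 'h', reset
Bit 11: prefix='1' (no match yet)
Bit 12: prefix='11' -> emit 'd', reset
Bit 13: prefix='1' (no match yet)
Bit 14: prefix='10' -> emit 'h', reset

Answer: hddidhdh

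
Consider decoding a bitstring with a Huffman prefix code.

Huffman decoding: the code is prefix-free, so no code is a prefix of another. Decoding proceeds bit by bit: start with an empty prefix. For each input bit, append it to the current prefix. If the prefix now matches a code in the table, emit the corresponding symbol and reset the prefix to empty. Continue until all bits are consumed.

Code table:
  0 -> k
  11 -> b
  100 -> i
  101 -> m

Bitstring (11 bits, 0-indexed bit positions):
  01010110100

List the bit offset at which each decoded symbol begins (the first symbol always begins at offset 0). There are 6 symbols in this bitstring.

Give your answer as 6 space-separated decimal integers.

Answer: 0 1 4 5 7 8

Derivation:
Bit 0: prefix='0' -> emit 'k', reset
Bit 1: prefix='1' (no match yet)
Bit 2: prefix='10' (no match yet)
Bit 3: prefix='101' -> emit 'm', reset
Bit 4: prefix='0' -> emit 'k', reset
Bit 5: prefix='1' (no match yet)
Bit 6: prefix='11' -> emit 'b', reset
Bit 7: prefix='0' -> emit 'k', reset
Bit 8: prefix='1' (no match yet)
Bit 9: prefix='10' (no match yet)
Bit 10: prefix='100' -> emit 'i', reset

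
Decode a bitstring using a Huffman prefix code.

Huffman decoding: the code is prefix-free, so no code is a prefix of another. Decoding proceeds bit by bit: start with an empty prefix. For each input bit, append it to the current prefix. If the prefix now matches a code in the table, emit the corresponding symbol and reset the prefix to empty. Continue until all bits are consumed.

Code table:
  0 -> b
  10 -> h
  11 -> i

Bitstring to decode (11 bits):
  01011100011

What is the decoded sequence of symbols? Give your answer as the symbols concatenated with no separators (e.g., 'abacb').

Bit 0: prefix='0' -> emit 'b', reset
Bit 1: prefix='1' (no match yet)
Bit 2: prefix='10' -> emit 'h', reset
Bit 3: prefix='1' (no match yet)
Bit 4: prefix='11' -> emit 'i', reset
Bit 5: prefix='1' (no match yet)
Bit 6: prefix='10' -> emit 'h', reset
Bit 7: prefix='0' -> emit 'b', reset
Bit 8: prefix='0' -> emit 'b', reset
Bit 9: prefix='1' (no match yet)
Bit 10: prefix='11' -> emit 'i', reset

Answer: bhihbbi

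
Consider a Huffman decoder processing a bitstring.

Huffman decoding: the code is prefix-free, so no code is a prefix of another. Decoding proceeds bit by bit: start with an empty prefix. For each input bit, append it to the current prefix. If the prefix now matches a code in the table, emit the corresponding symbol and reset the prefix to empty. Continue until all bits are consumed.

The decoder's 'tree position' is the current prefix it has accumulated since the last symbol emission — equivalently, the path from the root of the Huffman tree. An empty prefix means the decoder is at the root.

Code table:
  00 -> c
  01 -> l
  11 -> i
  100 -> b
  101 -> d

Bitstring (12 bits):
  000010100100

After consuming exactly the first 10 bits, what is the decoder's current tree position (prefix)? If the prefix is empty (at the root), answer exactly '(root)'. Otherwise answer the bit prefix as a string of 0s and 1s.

Answer: 1

Derivation:
Bit 0: prefix='0' (no match yet)
Bit 1: prefix='00' -> emit 'c', reset
Bit 2: prefix='0' (no match yet)
Bit 3: prefix='00' -> emit 'c', reset
Bit 4: prefix='1' (no match yet)
Bit 5: prefix='10' (no match yet)
Bit 6: prefix='101' -> emit 'd', reset
Bit 7: prefix='0' (no match yet)
Bit 8: prefix='00' -> emit 'c', reset
Bit 9: prefix='1' (no match yet)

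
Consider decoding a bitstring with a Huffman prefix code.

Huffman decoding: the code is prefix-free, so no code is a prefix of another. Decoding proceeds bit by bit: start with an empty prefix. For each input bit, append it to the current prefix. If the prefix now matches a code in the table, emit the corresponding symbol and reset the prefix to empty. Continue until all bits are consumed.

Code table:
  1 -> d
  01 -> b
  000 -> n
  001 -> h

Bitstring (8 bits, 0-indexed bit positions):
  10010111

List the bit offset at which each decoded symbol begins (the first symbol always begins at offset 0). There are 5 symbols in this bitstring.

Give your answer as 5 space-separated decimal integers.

Bit 0: prefix='1' -> emit 'd', reset
Bit 1: prefix='0' (no match yet)
Bit 2: prefix='00' (no match yet)
Bit 3: prefix='001' -> emit 'h', reset
Bit 4: prefix='0' (no match yet)
Bit 5: prefix='01' -> emit 'b', reset
Bit 6: prefix='1' -> emit 'd', reset
Bit 7: prefix='1' -> emit 'd', reset

Answer: 0 1 4 6 7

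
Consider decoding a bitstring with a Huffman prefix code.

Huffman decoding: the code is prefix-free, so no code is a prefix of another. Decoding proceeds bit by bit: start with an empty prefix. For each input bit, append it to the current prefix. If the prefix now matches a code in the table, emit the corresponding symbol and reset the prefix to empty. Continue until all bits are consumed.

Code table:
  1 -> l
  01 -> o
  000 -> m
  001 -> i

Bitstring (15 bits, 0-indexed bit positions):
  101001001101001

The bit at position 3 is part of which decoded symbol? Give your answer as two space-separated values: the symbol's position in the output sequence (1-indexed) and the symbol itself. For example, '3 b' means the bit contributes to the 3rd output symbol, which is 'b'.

Answer: 3 i

Derivation:
Bit 0: prefix='1' -> emit 'l', reset
Bit 1: prefix='0' (no match yet)
Bit 2: prefix='01' -> emit 'o', reset
Bit 3: prefix='0' (no match yet)
Bit 4: prefix='00' (no match yet)
Bit 5: prefix='001' -> emit 'i', reset
Bit 6: prefix='0' (no match yet)
Bit 7: prefix='00' (no match yet)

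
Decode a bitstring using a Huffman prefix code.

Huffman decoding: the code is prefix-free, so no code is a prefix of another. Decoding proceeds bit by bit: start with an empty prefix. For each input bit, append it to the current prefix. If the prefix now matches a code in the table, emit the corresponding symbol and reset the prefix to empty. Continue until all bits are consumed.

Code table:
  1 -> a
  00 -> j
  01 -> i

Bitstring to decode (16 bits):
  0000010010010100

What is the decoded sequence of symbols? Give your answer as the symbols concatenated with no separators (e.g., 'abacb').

Answer: jjijajaij

Derivation:
Bit 0: prefix='0' (no match yet)
Bit 1: prefix='00' -> emit 'j', reset
Bit 2: prefix='0' (no match yet)
Bit 3: prefix='00' -> emit 'j', reset
Bit 4: prefix='0' (no match yet)
Bit 5: prefix='01' -> emit 'i', reset
Bit 6: prefix='0' (no match yet)
Bit 7: prefix='00' -> emit 'j', reset
Bit 8: prefix='1' -> emit 'a', reset
Bit 9: prefix='0' (no match yet)
Bit 10: prefix='00' -> emit 'j', reset
Bit 11: prefix='1' -> emit 'a', reset
Bit 12: prefix='0' (no match yet)
Bit 13: prefix='01' -> emit 'i', reset
Bit 14: prefix='0' (no match yet)
Bit 15: prefix='00' -> emit 'j', reset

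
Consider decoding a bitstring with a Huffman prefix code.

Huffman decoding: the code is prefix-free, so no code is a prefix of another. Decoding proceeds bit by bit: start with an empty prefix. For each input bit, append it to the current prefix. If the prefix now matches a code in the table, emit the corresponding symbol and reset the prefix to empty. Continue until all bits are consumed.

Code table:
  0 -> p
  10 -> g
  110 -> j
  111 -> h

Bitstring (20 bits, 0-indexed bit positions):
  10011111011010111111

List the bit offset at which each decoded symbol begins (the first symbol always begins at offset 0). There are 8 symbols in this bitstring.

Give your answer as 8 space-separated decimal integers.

Answer: 0 2 3 6 9 12 14 17

Derivation:
Bit 0: prefix='1' (no match yet)
Bit 1: prefix='10' -> emit 'g', reset
Bit 2: prefix='0' -> emit 'p', reset
Bit 3: prefix='1' (no match yet)
Bit 4: prefix='11' (no match yet)
Bit 5: prefix='111' -> emit 'h', reset
Bit 6: prefix='1' (no match yet)
Bit 7: prefix='11' (no match yet)
Bit 8: prefix='110' -> emit 'j', reset
Bit 9: prefix='1' (no match yet)
Bit 10: prefix='11' (no match yet)
Bit 11: prefix='110' -> emit 'j', reset
Bit 12: prefix='1' (no match yet)
Bit 13: prefix='10' -> emit 'g', reset
Bit 14: prefix='1' (no match yet)
Bit 15: prefix='11' (no match yet)
Bit 16: prefix='111' -> emit 'h', reset
Bit 17: prefix='1' (no match yet)
Bit 18: prefix='11' (no match yet)
Bit 19: prefix='111' -> emit 'h', reset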